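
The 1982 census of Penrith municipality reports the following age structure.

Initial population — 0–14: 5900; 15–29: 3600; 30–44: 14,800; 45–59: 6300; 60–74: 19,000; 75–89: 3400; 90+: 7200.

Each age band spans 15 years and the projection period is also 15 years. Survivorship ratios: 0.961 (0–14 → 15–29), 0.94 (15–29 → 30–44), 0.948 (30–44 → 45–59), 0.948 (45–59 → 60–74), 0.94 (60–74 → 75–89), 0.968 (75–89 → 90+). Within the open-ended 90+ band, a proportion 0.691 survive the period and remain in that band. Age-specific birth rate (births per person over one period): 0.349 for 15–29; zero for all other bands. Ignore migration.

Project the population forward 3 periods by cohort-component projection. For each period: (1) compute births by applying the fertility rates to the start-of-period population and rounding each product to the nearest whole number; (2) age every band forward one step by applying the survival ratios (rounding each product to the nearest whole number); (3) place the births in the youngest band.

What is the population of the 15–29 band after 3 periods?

Call the groups 1 to 7, youngest first.
[period 1]
Births: 3600 * 0.349 = 1256
Group 2: 5900 * 0.961 = 5670
Group 3: 3600 * 0.94 = 3384
Group 4: 14800 * 0.948 = 14030
Group 5: 6300 * 0.948 = 5972
Group 6: 19000 * 0.94 = 17860
Group 7: 3400 * 0.968 + 7200 * 0.691 = 3291 + 4975 = 8266
Population now: 0–14=1256, 15–29=5670, 30–44=3384, 45–59=14030, 60–74=5972, 75–89=17860, 90+=8266
[period 2]
Births: 5670 * 0.349 = 1979
Group 2: 1256 * 0.961 = 1207
Group 3: 5670 * 0.94 = 5330
Group 4: 3384 * 0.948 = 3208
Group 5: 14030 * 0.948 = 13300
Group 6: 5972 * 0.94 = 5614
Group 7: 17860 * 0.968 + 8266 * 0.691 = 17288 + 5712 = 23000
Population now: 0–14=1979, 15–29=1207, 30–44=5330, 45–59=3208, 60–74=13300, 75–89=5614, 90+=23000
[period 3]
Births: 1207 * 0.349 = 421
Group 2: 1979 * 0.961 = 1902
Group 3: 1207 * 0.94 = 1135
Group 4: 5330 * 0.948 = 5053
Group 5: 3208 * 0.948 = 3041
Group 6: 13300 * 0.94 = 12502
Group 7: 5614 * 0.968 + 23000 * 0.691 = 5434 + 15893 = 21327
Population now: 0–14=421, 15–29=1902, 30–44=1135, 45–59=5053, 60–74=3041, 75–89=12502, 90+=21327

1902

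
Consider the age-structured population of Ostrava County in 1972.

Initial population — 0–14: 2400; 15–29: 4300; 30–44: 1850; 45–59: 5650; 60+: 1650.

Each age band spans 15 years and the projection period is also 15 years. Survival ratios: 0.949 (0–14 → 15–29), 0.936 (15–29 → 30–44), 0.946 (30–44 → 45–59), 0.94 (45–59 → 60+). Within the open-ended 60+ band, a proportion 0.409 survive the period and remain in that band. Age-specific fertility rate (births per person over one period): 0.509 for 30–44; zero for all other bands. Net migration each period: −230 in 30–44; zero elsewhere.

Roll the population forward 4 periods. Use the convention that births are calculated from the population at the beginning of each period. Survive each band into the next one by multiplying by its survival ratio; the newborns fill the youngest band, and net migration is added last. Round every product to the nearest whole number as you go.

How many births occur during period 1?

(Groups numbered youngest = 1 to oldest = 5.)
— Period 1 —
Births: 1850 × 0.509 = 942
Group 2: 2400 × 0.949 = 2278
Group 3: 4300 × 0.936 = 4025
Group 4: 1850 × 0.946 = 1750
Group 5: 5650 × 0.94 + 1650 × 0.409 = 5311 + 675 = 5986
Net migration: Group 3 − 230 → 3795
End of period: [942, 2278, 3795, 1750, 5986]

942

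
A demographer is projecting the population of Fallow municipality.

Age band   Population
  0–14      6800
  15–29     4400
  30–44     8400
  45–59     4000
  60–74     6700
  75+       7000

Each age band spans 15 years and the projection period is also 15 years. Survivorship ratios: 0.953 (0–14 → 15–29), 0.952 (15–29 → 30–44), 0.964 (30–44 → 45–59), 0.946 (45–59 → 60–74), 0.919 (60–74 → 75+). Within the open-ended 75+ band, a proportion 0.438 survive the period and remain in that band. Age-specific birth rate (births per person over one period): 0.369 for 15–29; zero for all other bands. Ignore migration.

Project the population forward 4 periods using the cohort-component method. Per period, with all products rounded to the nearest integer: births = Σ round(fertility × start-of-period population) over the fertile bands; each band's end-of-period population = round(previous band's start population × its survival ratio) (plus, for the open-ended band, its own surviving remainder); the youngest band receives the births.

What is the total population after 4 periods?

— Period 1 —
Births: 4400 × 0.369 = 1624
15–29: 6800 × 0.953 = 6480
30–44: 4400 × 0.952 = 4189
45–59: 8400 × 0.964 = 8098
60–74: 4000 × 0.946 = 3784
75+: 6700 × 0.919 + 7000 × 0.438 = 6157 + 3066 = 9223
Giving 1624 / 6480 / 4189 / 8098 / 3784 / 9223.
— Period 2 —
Births: 6480 × 0.369 = 2391
15–29: 1624 × 0.953 = 1548
30–44: 6480 × 0.952 = 6169
45–59: 4189 × 0.964 = 4038
60–74: 8098 × 0.946 = 7661
75+: 3784 × 0.919 + 9223 × 0.438 = 3477 + 4040 = 7517
Giving 2391 / 1548 / 6169 / 4038 / 7661 / 7517.
— Period 3 —
Births: 1548 × 0.369 = 571
15–29: 2391 × 0.953 = 2279
30–44: 1548 × 0.952 = 1474
45–59: 6169 × 0.964 = 5947
60–74: 4038 × 0.946 = 3820
75+: 7661 × 0.919 + 7517 × 0.438 = 7040 + 3292 = 10332
Giving 571 / 2279 / 1474 / 5947 / 3820 / 10332.
— Period 4 —
Births: 2279 × 0.369 = 841
15–29: 571 × 0.953 = 544
30–44: 2279 × 0.952 = 2170
45–59: 1474 × 0.964 = 1421
60–74: 5947 × 0.946 = 5626
75+: 3820 × 0.919 + 10332 × 0.438 = 3511 + 4525 = 8036
Giving 841 / 544 / 2170 / 1421 / 5626 / 8036.
Total after period 4: 841 + 544 + 2170 + 1421 + 5626 + 8036 = 18638

18638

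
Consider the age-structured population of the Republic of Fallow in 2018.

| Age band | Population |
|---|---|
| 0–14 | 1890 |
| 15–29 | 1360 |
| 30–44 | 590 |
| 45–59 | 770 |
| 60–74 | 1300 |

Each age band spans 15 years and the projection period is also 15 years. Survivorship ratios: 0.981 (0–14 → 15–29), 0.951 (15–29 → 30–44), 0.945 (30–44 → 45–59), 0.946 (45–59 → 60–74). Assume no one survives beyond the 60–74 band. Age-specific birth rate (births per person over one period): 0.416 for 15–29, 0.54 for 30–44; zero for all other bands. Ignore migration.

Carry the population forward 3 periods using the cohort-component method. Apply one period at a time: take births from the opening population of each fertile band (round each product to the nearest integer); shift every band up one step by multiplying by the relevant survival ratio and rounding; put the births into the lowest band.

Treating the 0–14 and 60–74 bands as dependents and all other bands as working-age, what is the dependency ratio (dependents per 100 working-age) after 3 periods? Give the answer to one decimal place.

After projecting period 1:
Births: 1360 × 0.416 = 566  |  590 × 0.54 = 319 ⇒ total 885
15–29: 1890 × 0.981 = 1854
30–44: 1360 × 0.951 = 1293
45–59: 590 × 0.945 = 558
60–74: 770 × 0.946 = 728
Giving 885 / 1854 / 1293 / 558 / 728.
After projecting period 2:
Births: 1854 × 0.416 = 771  |  1293 × 0.54 = 698 ⇒ total 1469
15–29: 885 × 0.981 = 868
30–44: 1854 × 0.951 = 1763
45–59: 1293 × 0.945 = 1222
60–74: 558 × 0.946 = 528
Giving 1469 / 868 / 1763 / 1222 / 528.
After projecting period 3:
Births: 868 × 0.416 = 361  |  1763 × 0.54 = 952 ⇒ total 1313
15–29: 1469 × 0.981 = 1441
30–44: 868 × 0.951 = 825
45–59: 1763 × 0.945 = 1666
60–74: 1222 × 0.946 = 1156
Giving 1313 / 1441 / 825 / 1666 / 1156.
Dependents (band 0–14 + band 60–74) = 1313 + 1156 = 2469; working-age = 3932; ratio = 2469/3932 × 100 = 62.8

62.8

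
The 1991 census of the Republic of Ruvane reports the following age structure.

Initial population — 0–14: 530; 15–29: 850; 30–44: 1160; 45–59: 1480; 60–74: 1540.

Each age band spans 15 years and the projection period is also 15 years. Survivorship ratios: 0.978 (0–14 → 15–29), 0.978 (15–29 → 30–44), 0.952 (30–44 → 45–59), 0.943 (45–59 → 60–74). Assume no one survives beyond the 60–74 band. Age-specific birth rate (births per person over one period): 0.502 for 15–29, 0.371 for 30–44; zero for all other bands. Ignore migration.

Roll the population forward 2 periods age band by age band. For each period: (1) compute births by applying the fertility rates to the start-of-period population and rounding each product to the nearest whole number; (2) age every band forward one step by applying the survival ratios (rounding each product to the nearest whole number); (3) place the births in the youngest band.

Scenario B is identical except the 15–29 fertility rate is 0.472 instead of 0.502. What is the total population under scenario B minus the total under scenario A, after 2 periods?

-41

After projecting period 1:
Births: 850 * 0.502 = 427 ; 1160 * 0.371 = 430 — total 857
15–29: 530 * 0.978 = 518
30–44: 850 * 0.978 = 831
45–59: 1160 * 0.952 = 1104
60–74: 1480 * 0.943 = 1396
→ [857, 518, 831, 1104, 1396]
After projecting period 2:
Births: 518 * 0.502 = 260 ; 831 * 0.371 = 308 — total 568
15–29: 857 * 0.978 = 838
30–44: 518 * 0.978 = 507
45–59: 831 * 0.952 = 791
60–74: 1104 * 0.943 = 1041
→ [568, 838, 507, 791, 1041]
Scenario A total after 2 periods: 3745
Scenario B projection —
After projecting period 1:
Births: 850 * 0.472 = 401 ; 1160 * 0.371 = 430 — total 831
15–29: 530 * 0.978 = 518
30–44: 850 * 0.978 = 831
45–59: 1160 * 0.952 = 1104
60–74: 1480 * 0.943 = 1396
→ [831, 518, 831, 1104, 1396]
After projecting period 2:
Births: 518 * 0.472 = 244 ; 831 * 0.371 = 308 — total 552
15–29: 831 * 0.978 = 813
30–44: 518 * 0.978 = 507
45–59: 831 * 0.952 = 791
60–74: 1104 * 0.943 = 1041
→ [552, 813, 507, 791, 1041]
Scenario B total after 2 periods: 3704
Difference B − A = 3704 − 3745 = -41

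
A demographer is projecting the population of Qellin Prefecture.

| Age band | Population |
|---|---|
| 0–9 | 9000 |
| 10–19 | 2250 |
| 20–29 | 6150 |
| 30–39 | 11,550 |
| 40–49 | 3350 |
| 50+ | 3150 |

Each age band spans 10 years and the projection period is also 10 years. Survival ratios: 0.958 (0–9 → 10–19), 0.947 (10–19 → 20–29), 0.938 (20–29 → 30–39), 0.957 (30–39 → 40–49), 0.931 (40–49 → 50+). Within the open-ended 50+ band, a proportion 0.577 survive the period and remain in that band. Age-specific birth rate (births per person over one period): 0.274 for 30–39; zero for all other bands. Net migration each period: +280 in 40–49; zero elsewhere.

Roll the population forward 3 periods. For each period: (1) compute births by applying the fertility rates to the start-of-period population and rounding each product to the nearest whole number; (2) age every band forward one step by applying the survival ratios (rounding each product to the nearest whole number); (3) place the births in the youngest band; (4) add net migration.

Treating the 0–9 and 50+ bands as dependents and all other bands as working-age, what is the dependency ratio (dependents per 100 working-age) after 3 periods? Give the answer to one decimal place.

— Period 1 —
Births: 11550 × 0.274 = 3165
10–19: 9000 × 0.958 = 8622
20–29: 2250 × 0.947 = 2131
30–39: 6150 × 0.938 = 5769
40–49: 11550 × 0.957 = 11053
50+: 3350 × 0.931 + 3150 × 0.577 = 3119 + 1818 = 4937
Net migration: 40–49 + 280 → 11333
End of period: [3165, 8622, 2131, 5769, 11333, 4937]
— Period 2 —
Births: 5769 × 0.274 = 1581
10–19: 3165 × 0.958 = 3032
20–29: 8622 × 0.947 = 8165
30–39: 2131 × 0.938 = 1999
40–49: 5769 × 0.957 = 5521
50+: 11333 × 0.931 + 4937 × 0.577 = 10551 + 2849 = 13400
Net migration: 40–49 + 280 → 5801
End of period: [1581, 3032, 8165, 1999, 5801, 13400]
— Period 3 —
Births: 1999 × 0.274 = 548
10–19: 1581 × 0.958 = 1515
20–29: 3032 × 0.947 = 2871
30–39: 8165 × 0.938 = 7659
40–49: 1999 × 0.957 = 1913
50+: 5801 × 0.931 + 13400 × 0.577 = 5401 + 7732 = 13133
Net migration: 40–49 + 280 → 2193
End of period: [548, 1515, 2871, 7659, 2193, 13133]
Dependents (band 0–9 + band 50+) = 548 + 13133 = 13681; working-age = 14238; ratio = 13681/14238 × 100 = 96.1

96.1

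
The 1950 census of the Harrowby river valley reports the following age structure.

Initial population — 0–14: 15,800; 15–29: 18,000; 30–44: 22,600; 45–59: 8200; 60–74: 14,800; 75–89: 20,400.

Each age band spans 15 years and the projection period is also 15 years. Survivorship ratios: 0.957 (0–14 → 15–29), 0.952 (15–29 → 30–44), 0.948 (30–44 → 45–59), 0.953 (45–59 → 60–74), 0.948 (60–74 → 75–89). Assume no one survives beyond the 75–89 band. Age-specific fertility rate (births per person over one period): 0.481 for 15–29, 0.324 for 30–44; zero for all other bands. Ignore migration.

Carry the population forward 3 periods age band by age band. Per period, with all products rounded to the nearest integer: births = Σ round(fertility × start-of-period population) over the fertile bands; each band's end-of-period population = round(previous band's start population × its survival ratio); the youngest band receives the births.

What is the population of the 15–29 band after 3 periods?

Call the bands 1 to 6, youngest first.
Period 1.
Births: 18000 × 0.481 = 8658  |  22600 × 0.324 = 7322 — total 15980
Band 2: 15800 × 0.957 = 15121
Band 3: 18000 × 0.952 = 17136
Band 4: 22600 × 0.948 = 21425
Band 5: 8200 × 0.953 = 7815
Band 6: 14800 × 0.948 = 14030
Population now: 0–14=15980, 15–29=15121, 30–44=17136, 45–59=21425, 60–74=7815, 75–89=14030
Period 2.
Births: 15121 × 0.481 = 7273  |  17136 × 0.324 = 5552 — total 12825
Band 2: 15980 × 0.957 = 15293
Band 3: 15121 × 0.952 = 14395
Band 4: 17136 × 0.948 = 16245
Band 5: 21425 × 0.953 = 20418
Band 6: 7815 × 0.948 = 7409
Population now: 0–14=12825, 15–29=15293, 30–44=14395, 45–59=16245, 60–74=20418, 75–89=7409
Period 3.
Births: 15293 × 0.481 = 7356  |  14395 × 0.324 = 4664 — total 12020
Band 2: 12825 × 0.957 = 12274
Band 3: 15293 × 0.952 = 14559
Band 4: 14395 × 0.948 = 13646
Band 5: 16245 × 0.953 = 15481
Band 6: 20418 × 0.948 = 19356
Population now: 0–14=12020, 15–29=12274, 30–44=14559, 45–59=13646, 60–74=15481, 75–89=19356

12274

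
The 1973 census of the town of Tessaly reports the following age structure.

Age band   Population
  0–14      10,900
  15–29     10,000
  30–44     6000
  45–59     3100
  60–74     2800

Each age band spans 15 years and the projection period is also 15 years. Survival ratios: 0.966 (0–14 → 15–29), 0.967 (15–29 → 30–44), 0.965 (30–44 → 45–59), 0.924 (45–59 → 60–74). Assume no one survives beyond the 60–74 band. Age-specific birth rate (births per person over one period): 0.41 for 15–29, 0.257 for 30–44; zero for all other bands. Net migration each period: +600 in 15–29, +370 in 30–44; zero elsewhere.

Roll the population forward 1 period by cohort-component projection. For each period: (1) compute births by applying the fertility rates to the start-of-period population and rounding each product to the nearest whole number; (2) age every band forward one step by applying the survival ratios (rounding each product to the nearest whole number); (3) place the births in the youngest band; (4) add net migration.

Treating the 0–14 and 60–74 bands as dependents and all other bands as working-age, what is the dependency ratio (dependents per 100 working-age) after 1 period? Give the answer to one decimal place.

31.6

Period 1:
Births: 10000 × 0.41 = 4100, 6000 × 0.257 = 1542 ⇒ total 5642
15–29: 10900 × 0.966 = 10529
30–44: 10000 × 0.967 = 9670
45–59: 6000 × 0.965 = 5790
60–74: 3100 × 0.924 = 2864
Net migration: 15–29 + 600 → 11129; 30–44 + 370 → 10040
Giving 5642 / 11129 / 10040 / 5790 / 2864.
Dependents (band 0–14 + band 60–74) = 5642 + 2864 = 8506; working-age = 26959; ratio = 8506/26959 × 100 = 31.6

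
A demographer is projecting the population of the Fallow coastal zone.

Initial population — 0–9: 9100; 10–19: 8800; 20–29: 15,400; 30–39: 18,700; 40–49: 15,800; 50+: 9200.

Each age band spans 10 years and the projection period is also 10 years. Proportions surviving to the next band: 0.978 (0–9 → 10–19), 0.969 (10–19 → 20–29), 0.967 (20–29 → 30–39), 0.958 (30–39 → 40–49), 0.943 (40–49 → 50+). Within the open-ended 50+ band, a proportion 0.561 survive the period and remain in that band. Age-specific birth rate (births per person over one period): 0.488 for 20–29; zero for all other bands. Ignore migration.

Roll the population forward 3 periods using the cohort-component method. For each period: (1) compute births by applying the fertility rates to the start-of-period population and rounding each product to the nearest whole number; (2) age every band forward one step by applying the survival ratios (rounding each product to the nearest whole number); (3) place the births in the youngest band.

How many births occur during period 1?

7515

Period 1:
Births: 15400 * 0.488 = 7515
10–19: 9100 * 0.978 = 8900
20–29: 8800 * 0.969 = 8527
30–39: 15400 * 0.967 = 14892
40–49: 18700 * 0.958 = 17915
50+: 15800 * 0.943 + 9200 * 0.561 = 14899 + 5161 = 20060
Population now: 0–9=7515, 10–19=8900, 20–29=8527, 30–39=14892, 40–49=17915, 50+=20060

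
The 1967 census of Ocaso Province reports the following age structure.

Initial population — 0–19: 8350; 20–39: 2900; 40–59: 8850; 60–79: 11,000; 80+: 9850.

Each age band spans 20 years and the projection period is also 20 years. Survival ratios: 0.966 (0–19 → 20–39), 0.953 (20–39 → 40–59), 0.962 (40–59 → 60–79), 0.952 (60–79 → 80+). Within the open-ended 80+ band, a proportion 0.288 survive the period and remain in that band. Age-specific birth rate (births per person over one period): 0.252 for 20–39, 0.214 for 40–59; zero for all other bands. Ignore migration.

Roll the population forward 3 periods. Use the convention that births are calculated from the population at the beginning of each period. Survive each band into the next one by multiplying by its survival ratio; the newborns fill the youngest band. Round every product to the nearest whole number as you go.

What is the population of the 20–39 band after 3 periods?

2535

Let group 1 be 0–19 through group 5 = 80+.
Period 1.
Births: 2900 × 0.252 = 731  |  8850 × 0.214 = 1894 → 2625
Group 2: 8350 × 0.966 = 8066
Group 3: 2900 × 0.953 = 2764
Group 4: 8850 × 0.962 = 8514
Group 5: 11000 × 0.952 + 9850 × 0.288 = 10472 + 2837 = 13309
→ [2625, 8066, 2764, 8514, 13309]
Period 2.
Births: 8066 × 0.252 = 2033  |  2764 × 0.214 = 591 → 2624
Group 2: 2625 × 0.966 = 2536
Group 3: 8066 × 0.953 = 7687
Group 4: 2764 × 0.962 = 2659
Group 5: 8514 × 0.952 + 13309 × 0.288 = 8105 + 3833 = 11938
→ [2624, 2536, 7687, 2659, 11938]
Period 3.
Births: 2536 × 0.252 = 639  |  7687 × 0.214 = 1645 → 2284
Group 2: 2624 × 0.966 = 2535
Group 3: 2536 × 0.953 = 2417
Group 4: 7687 × 0.962 = 7395
Group 5: 2659 × 0.952 + 11938 × 0.288 = 2531 + 3438 = 5969
→ [2284, 2535, 2417, 7395, 5969]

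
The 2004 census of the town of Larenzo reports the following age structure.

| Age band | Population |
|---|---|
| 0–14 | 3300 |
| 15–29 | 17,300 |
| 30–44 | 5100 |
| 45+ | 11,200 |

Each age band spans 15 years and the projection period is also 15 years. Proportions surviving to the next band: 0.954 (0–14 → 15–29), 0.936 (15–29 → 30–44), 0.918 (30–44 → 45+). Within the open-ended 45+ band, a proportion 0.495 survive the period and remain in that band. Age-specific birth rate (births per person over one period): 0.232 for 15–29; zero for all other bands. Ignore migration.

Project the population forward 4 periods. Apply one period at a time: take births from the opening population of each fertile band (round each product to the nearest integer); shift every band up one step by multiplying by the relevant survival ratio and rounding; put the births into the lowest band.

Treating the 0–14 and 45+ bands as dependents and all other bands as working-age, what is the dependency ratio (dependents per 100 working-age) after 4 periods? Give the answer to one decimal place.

(Bands numbered youngest = 1 to oldest = 4.)
Period 1.
Births: 17300 × 0.232 = 4014
Band 2: 3300 × 0.954 = 3148
Band 3: 17300 × 0.936 = 16193
Band 4: 5100 × 0.918 + 11200 × 0.495 = 4682 + 5544 = 10226
→ [4014, 3148, 16193, 10226]
Period 2.
Births: 3148 × 0.232 = 730
Band 2: 4014 × 0.954 = 3829
Band 3: 3148 × 0.936 = 2947
Band 4: 16193 × 0.918 + 10226 × 0.495 = 14865 + 5062 = 19927
→ [730, 3829, 2947, 19927]
Period 3.
Births: 3829 × 0.232 = 888
Band 2: 730 × 0.954 = 696
Band 3: 3829 × 0.936 = 3584
Band 4: 2947 × 0.918 + 19927 × 0.495 = 2705 + 9864 = 12569
→ [888, 696, 3584, 12569]
Period 4.
Births: 696 × 0.232 = 161
Band 2: 888 × 0.954 = 847
Band 3: 696 × 0.936 = 651
Band 4: 3584 × 0.918 + 12569 × 0.495 = 3290 + 6222 = 9512
→ [161, 847, 651, 9512]
Dependents (band 0–14 + band 45+) = 161 + 9512 = 9673; working-age = 1498; ratio = 9673/1498 × 100 = 645.7

645.7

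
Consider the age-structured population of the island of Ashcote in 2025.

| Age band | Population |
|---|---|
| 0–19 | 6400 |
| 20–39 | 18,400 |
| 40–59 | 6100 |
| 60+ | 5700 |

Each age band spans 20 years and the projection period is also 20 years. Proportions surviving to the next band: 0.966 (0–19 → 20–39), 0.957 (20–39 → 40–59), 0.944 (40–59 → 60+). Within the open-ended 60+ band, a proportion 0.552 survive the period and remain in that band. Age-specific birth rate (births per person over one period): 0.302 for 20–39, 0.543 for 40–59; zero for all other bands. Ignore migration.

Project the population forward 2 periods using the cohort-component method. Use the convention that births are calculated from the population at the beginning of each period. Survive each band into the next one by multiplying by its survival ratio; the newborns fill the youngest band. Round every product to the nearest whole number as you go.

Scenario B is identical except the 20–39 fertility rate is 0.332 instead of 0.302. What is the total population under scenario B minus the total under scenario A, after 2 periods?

Numbering the bands 1..4 from youngest to oldest:
[period 1]
Births: 18400 × 0.302 = 5557, 6100 × 0.543 = 3312 → 8869
Band 2: 6400 × 0.966 = 6182
Band 3: 18400 × 0.957 = 17609
Band 4: 6100 × 0.944 + 5700 × 0.552 = 5758 + 3146 = 8904
→ [8869, 6182, 17609, 8904]
[period 2]
Births: 6182 × 0.302 = 1867, 17609 × 0.543 = 9562 → 11429
Band 2: 8869 × 0.966 = 8567
Band 3: 6182 × 0.957 = 5916
Band 4: 17609 × 0.944 + 8904 × 0.552 = 16623 + 4915 = 21538
→ [11429, 8567, 5916, 21538]
Scenario A total after 2 periods: 47450
Scenario B projection —
[period 1]
Births: 18400 × 0.332 = 6109, 6100 × 0.543 = 3312 → 9421
Band 2: 6400 × 0.966 = 6182
Band 3: 18400 × 0.957 = 17609
Band 4: 6100 × 0.944 + 5700 × 0.552 = 5758 + 3146 = 8904
→ [9421, 6182, 17609, 8904]
[period 2]
Births: 6182 × 0.332 = 2052, 17609 × 0.543 = 9562 → 11614
Band 2: 9421 × 0.966 = 9101
Band 3: 6182 × 0.957 = 5916
Band 4: 17609 × 0.944 + 8904 × 0.552 = 16623 + 4915 = 21538
→ [11614, 9101, 5916, 21538]
Scenario B total after 2 periods: 48169
Difference B − A = 48169 − 47450 = 719

719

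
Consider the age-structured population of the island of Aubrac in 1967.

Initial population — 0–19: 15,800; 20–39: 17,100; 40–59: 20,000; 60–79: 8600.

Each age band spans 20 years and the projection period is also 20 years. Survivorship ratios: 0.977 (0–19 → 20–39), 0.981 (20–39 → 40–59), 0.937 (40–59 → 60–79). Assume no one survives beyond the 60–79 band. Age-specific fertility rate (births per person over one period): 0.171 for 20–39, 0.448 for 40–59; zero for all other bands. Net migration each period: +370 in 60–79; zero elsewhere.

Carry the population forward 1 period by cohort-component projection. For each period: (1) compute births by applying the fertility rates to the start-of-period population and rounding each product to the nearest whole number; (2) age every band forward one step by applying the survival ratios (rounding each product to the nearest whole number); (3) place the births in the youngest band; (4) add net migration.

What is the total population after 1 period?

63206

(Groups numbered youngest = 1 to oldest = 4.)
After projecting period 1:
Births: 17100 × 0.171 = 2924, 20000 × 0.448 = 8960 — total 11884
Group 2: 15800 × 0.977 = 15437
Group 3: 17100 × 0.981 = 16775
Group 4: 20000 × 0.937 = 18740
Net migration: Group 4 + 370 → 19110
End of period: [11884, 15437, 16775, 19110]
Total after period 1: 11884 + 15437 + 16775 + 19110 = 63206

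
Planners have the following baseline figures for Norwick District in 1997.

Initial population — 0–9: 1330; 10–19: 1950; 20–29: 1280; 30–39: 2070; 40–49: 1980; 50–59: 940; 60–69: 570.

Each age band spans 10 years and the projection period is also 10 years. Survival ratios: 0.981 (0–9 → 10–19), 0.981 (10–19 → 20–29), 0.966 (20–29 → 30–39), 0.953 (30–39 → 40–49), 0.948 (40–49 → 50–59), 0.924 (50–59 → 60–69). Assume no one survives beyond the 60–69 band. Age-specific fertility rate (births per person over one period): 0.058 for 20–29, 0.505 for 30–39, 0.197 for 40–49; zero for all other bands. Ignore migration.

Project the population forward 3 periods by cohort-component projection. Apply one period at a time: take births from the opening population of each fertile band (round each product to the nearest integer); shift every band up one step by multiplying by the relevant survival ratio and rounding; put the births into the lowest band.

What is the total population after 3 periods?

9636

Period 1.
Births: 1280 * 0.058 = 74  |  2070 * 0.505 = 1045  |  1980 * 0.197 = 390 → total 1509
10–19: 1330 * 0.981 = 1305
20–29: 1950 * 0.981 = 1913
30–39: 1280 * 0.966 = 1236
40–49: 2070 * 0.953 = 1973
50–59: 1980 * 0.948 = 1877
60–69: 940 * 0.924 = 869
Giving 1509 / 1305 / 1913 / 1236 / 1973 / 1877 / 869.
Period 2.
Births: 1913 * 0.058 = 111  |  1236 * 0.505 = 624  |  1973 * 0.197 = 389 → total 1124
10–19: 1509 * 0.981 = 1480
20–29: 1305 * 0.981 = 1280
30–39: 1913 * 0.966 = 1848
40–49: 1236 * 0.953 = 1178
50–59: 1973 * 0.948 = 1870
60–69: 1877 * 0.924 = 1734
Giving 1124 / 1480 / 1280 / 1848 / 1178 / 1870 / 1734.
Period 3.
Births: 1280 * 0.058 = 74  |  1848 * 0.505 = 933  |  1178 * 0.197 = 232 → total 1239
10–19: 1124 * 0.981 = 1103
20–29: 1480 * 0.981 = 1452
30–39: 1280 * 0.966 = 1236
40–49: 1848 * 0.953 = 1761
50–59: 1178 * 0.948 = 1117
60–69: 1870 * 0.924 = 1728
Giving 1239 / 1103 / 1452 / 1236 / 1761 / 1117 / 1728.
Total after period 3: 1239 + 1103 + 1452 + 1236 + 1761 + 1117 + 1728 = 9636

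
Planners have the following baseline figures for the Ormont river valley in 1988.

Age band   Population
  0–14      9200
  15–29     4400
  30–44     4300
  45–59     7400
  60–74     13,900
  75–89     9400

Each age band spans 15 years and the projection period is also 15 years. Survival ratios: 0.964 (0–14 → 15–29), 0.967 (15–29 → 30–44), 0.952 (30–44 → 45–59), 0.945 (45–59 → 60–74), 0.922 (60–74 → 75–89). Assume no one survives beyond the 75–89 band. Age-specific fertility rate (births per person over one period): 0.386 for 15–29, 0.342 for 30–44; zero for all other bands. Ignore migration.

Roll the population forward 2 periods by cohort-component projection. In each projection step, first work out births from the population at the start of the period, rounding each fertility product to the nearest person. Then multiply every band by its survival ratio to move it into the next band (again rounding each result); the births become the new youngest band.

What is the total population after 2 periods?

Period 1.
Births: 4400 × 0.386 = 1698 ; 4300 × 0.342 = 1471 → total 3169
15–29: 9200 × 0.964 = 8869
30–44: 4400 × 0.967 = 4255
45–59: 4300 × 0.952 = 4094
60–74: 7400 × 0.945 = 6993
75–89: 13900 × 0.922 = 12816
Population now: 0–14=3169, 15–29=8869, 30–44=4255, 45–59=4094, 60–74=6993, 75–89=12816
Period 2.
Births: 8869 × 0.386 = 3423 ; 4255 × 0.342 = 1455 → total 4878
15–29: 3169 × 0.964 = 3055
30–44: 8869 × 0.967 = 8576
45–59: 4255 × 0.952 = 4051
60–74: 4094 × 0.945 = 3869
75–89: 6993 × 0.922 = 6448
Population now: 0–14=4878, 15–29=3055, 30–44=8576, 45–59=4051, 60–74=3869, 75–89=6448
Total after period 2: 4878 + 3055 + 8576 + 4051 + 3869 + 6448 = 30877

30877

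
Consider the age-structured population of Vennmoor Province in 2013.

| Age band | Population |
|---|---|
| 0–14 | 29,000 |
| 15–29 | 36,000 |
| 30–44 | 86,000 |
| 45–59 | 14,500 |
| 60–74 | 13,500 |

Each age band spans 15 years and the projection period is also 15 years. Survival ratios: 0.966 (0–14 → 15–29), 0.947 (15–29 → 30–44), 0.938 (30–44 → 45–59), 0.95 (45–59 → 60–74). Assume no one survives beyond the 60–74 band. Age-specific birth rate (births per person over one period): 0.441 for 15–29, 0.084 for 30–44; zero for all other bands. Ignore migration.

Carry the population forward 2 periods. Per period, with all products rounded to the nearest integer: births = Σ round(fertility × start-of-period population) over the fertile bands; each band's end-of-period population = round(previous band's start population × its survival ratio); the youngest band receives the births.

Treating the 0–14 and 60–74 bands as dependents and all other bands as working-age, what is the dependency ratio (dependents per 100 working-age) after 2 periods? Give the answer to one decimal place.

Period 1:
Births: 36000 × 0.441 = 15876, 86000 × 0.084 = 7224 ⇒ total 23100
15–29: 29000 × 0.966 = 28014
30–44: 36000 × 0.947 = 34092
45–59: 86000 × 0.938 = 80668
60–74: 14500 × 0.95 = 13775
Population now: 0–14=23100, 15–29=28014, 30–44=34092, 45–59=80668, 60–74=13775
Period 2:
Births: 28014 × 0.441 = 12354, 34092 × 0.084 = 2864 ⇒ total 15218
15–29: 23100 × 0.966 = 22315
30–44: 28014 × 0.947 = 26529
45–59: 34092 × 0.938 = 31978
60–74: 80668 × 0.95 = 76635
Population now: 0–14=15218, 15–29=22315, 30–44=26529, 45–59=31978, 60–74=76635
Dependents (band 0–14 + band 60–74) = 15218 + 76635 = 91853; working-age = 80822; ratio = 91853/80822 × 100 = 113.6

113.6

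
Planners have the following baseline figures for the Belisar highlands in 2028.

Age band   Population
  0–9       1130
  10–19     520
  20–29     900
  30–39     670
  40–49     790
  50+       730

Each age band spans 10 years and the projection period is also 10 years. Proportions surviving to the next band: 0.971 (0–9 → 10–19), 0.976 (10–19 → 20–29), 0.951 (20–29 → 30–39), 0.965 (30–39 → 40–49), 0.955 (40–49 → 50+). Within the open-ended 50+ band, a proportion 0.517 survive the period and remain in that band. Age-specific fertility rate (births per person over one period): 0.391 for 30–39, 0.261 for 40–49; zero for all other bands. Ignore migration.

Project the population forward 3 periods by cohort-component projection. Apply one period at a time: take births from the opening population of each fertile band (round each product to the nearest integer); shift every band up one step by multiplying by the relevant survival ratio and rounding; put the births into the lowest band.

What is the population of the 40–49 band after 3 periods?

Numbering the groups 1..6 from youngest to oldest:
Period 1.
Births: 670 × 0.391 = 262, 790 × 0.261 = 206 → 468
Group 2: 1130 × 0.971 = 1097
Group 3: 520 × 0.976 = 508
Group 4: 900 × 0.951 = 856
Group 5: 670 × 0.965 = 647
Group 6: 790 × 0.955 + 730 × 0.517 = 754 + 377 = 1131
→ [468, 1097, 508, 856, 647, 1131]
Period 2.
Births: 856 × 0.391 = 335, 647 × 0.261 = 169 → 504
Group 2: 468 × 0.971 = 454
Group 3: 1097 × 0.976 = 1071
Group 4: 508 × 0.951 = 483
Group 5: 856 × 0.965 = 826
Group 6: 647 × 0.955 + 1131 × 0.517 = 618 + 585 = 1203
→ [504, 454, 1071, 483, 826, 1203]
Period 3.
Births: 483 × 0.391 = 189, 826 × 0.261 = 216 → 405
Group 2: 504 × 0.971 = 489
Group 3: 454 × 0.976 = 443
Group 4: 1071 × 0.951 = 1019
Group 5: 483 × 0.965 = 466
Group 6: 826 × 0.955 + 1203 × 0.517 = 789 + 622 = 1411
→ [405, 489, 443, 1019, 466, 1411]

466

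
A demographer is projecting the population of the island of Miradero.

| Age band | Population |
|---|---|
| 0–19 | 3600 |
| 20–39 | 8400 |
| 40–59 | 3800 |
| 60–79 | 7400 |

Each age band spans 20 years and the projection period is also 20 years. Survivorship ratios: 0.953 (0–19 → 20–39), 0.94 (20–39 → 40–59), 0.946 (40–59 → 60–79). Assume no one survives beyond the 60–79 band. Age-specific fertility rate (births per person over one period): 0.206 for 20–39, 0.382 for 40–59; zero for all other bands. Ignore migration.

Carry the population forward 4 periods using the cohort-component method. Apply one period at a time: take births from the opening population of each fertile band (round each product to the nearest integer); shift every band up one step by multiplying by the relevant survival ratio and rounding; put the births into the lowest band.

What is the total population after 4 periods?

9621

Period 1.
Births: 8400 * 0.206 = 1730  |  3800 * 0.382 = 1452 → total 3182
20–39: 3600 * 0.953 = 3431
40–59: 8400 * 0.94 = 7896
60–79: 3800 * 0.946 = 3595
End of period: [3182, 3431, 7896, 3595]
Period 2.
Births: 3431 * 0.206 = 707  |  7896 * 0.382 = 3016 → total 3723
20–39: 3182 * 0.953 = 3032
40–59: 3431 * 0.94 = 3225
60–79: 7896 * 0.946 = 7470
End of period: [3723, 3032, 3225, 7470]
Period 3.
Births: 3032 * 0.206 = 625  |  3225 * 0.382 = 1232 → total 1857
20–39: 3723 * 0.953 = 3548
40–59: 3032 * 0.94 = 2850
60–79: 3225 * 0.946 = 3051
End of period: [1857, 3548, 2850, 3051]
Period 4.
Births: 3548 * 0.206 = 731  |  2850 * 0.382 = 1089 → total 1820
20–39: 1857 * 0.953 = 1770
40–59: 3548 * 0.94 = 3335
60–79: 2850 * 0.946 = 2696
End of period: [1820, 1770, 3335, 2696]
Total after period 4: 1820 + 1770 + 3335 + 2696 = 9621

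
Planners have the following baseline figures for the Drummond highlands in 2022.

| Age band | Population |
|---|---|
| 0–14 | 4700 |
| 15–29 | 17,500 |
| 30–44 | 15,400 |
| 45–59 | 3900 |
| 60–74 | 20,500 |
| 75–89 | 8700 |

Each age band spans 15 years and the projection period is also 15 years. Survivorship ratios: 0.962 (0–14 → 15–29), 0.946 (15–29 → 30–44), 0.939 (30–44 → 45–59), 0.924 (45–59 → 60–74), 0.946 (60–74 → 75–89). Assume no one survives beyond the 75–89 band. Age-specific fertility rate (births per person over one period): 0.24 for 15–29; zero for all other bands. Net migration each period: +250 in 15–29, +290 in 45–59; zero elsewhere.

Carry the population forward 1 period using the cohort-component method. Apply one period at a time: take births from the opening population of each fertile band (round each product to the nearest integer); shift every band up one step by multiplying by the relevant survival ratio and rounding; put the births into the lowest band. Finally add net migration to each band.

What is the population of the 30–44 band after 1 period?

Let band 1 be 0–14 through band 6 = 75–89.
Period 1.
Births: 17500 × 0.24 = 4200
Band 2: 4700 × 0.962 = 4521
Band 3: 17500 × 0.946 = 16555
Band 4: 15400 × 0.939 = 14461
Band 5: 3900 × 0.924 = 3604
Band 6: 20500 × 0.946 = 19393
Net migration: Band 2 + 250 → 4771; Band 4 + 290 → 14751
Giving 4200 / 4771 / 16555 / 14751 / 3604 / 19393.

16555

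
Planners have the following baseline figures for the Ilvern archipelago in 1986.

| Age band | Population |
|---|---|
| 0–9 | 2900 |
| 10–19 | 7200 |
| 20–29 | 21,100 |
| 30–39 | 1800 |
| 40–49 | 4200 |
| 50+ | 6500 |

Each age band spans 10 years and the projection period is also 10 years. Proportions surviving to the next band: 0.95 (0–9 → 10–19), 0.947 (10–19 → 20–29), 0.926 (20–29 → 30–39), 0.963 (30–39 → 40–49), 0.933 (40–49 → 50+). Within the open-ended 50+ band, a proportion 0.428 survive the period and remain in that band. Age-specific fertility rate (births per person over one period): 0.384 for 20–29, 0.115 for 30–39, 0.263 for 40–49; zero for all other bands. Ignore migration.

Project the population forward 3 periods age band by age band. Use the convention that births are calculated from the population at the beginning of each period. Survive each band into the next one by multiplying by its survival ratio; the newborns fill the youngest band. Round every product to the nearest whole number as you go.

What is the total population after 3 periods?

48171

— Period 1 —
Births: 21100 × 0.384 = 8102  |  1800 × 0.115 = 207  |  4200 × 0.263 = 1105 → total 9414
10–19: 2900 × 0.95 = 2755
20–29: 7200 × 0.947 = 6818
30–39: 21100 × 0.926 = 19539
40–49: 1800 × 0.963 = 1733
50+: 4200 × 0.933 + 6500 × 0.428 = 3919 + 2782 = 6701
End of period: [9414, 2755, 6818, 19539, 1733, 6701]
— Period 2 —
Births: 6818 × 0.384 = 2618  |  19539 × 0.115 = 2247  |  1733 × 0.263 = 456 → total 5321
10–19: 9414 × 0.95 = 8943
20–29: 2755 × 0.947 = 2609
30–39: 6818 × 0.926 = 6313
40–49: 19539 × 0.963 = 18816
50+: 1733 × 0.933 + 6701 × 0.428 = 1617 + 2868 = 4485
End of period: [5321, 8943, 2609, 6313, 18816, 4485]
— Period 3 —
Births: 2609 × 0.384 = 1002  |  6313 × 0.115 = 726  |  18816 × 0.263 = 4949 → total 6677
10–19: 5321 × 0.95 = 5055
20–29: 8943 × 0.947 = 8469
30–39: 2609 × 0.926 = 2416
40–49: 6313 × 0.963 = 6079
50+: 18816 × 0.933 + 4485 × 0.428 = 17555 + 1920 = 19475
End of period: [6677, 5055, 8469, 2416, 6079, 19475]
Total after period 3: 6677 + 5055 + 8469 + 2416 + 6079 + 19475 = 48171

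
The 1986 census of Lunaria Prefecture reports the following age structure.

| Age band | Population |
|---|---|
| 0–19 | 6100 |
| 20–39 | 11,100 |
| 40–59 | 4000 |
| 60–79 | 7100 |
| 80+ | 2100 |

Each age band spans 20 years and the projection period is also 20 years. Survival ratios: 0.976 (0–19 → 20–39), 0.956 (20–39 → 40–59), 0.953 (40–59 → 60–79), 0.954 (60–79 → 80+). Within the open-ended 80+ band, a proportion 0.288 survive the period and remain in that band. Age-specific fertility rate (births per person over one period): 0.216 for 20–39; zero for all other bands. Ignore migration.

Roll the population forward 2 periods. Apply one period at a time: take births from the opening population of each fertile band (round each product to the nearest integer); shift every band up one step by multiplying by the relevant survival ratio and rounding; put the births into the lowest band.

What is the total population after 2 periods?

After projecting period 1:
Births: 11100 * 0.216 = 2398
20–39: 6100 * 0.976 = 5954
40–59: 11100 * 0.956 = 10612
60–79: 4000 * 0.953 = 3812
80+: 7100 * 0.954 + 2100 * 0.288 = 6773 + 605 = 7378
Population now: 0–19=2398, 20–39=5954, 40–59=10612, 60–79=3812, 80+=7378
After projecting period 2:
Births: 5954 * 0.216 = 1286
20–39: 2398 * 0.976 = 2340
40–59: 5954 * 0.956 = 5692
60–79: 10612 * 0.953 = 10113
80+: 3812 * 0.954 + 7378 * 0.288 = 3637 + 2125 = 5762
Population now: 0–19=1286, 20–39=2340, 40–59=5692, 60–79=10113, 80+=5762
Total after period 2: 1286 + 2340 + 5692 + 10113 + 5762 = 25193

25193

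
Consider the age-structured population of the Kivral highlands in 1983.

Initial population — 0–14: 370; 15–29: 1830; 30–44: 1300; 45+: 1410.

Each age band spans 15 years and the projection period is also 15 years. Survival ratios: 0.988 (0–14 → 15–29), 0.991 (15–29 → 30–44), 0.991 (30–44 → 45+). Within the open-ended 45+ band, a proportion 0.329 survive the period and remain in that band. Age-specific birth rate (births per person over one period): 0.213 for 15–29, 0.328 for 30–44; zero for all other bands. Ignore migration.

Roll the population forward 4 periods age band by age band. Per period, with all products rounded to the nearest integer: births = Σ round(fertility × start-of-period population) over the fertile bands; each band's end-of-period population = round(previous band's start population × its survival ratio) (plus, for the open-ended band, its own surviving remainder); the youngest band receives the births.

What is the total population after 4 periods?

2518

Period 1:
Births: 1830 × 0.213 = 390 ; 1300 × 0.328 = 426 → total 816
15–29: 370 × 0.988 = 366
30–44: 1830 × 0.991 = 1814
45+: 1300 × 0.991 + 1410 × 0.329 = 1288 + 464 = 1752
Giving 816 / 366 / 1814 / 1752.
Period 2:
Births: 366 × 0.213 = 78 ; 1814 × 0.328 = 595 → total 673
15–29: 816 × 0.988 = 806
30–44: 366 × 0.991 = 363
45+: 1814 × 0.991 + 1752 × 0.329 = 1798 + 576 = 2374
Giving 673 / 806 / 363 / 2374.
Period 3:
Births: 806 × 0.213 = 172 ; 363 × 0.328 = 119 → total 291
15–29: 673 × 0.988 = 665
30–44: 806 × 0.991 = 799
45+: 363 × 0.991 + 2374 × 0.329 = 360 + 781 = 1141
Giving 291 / 665 / 799 / 1141.
Period 4:
Births: 665 × 0.213 = 142 ; 799 × 0.328 = 262 → total 404
15–29: 291 × 0.988 = 288
30–44: 665 × 0.991 = 659
45+: 799 × 0.991 + 1141 × 0.329 = 792 + 375 = 1167
Giving 404 / 288 / 659 / 1167.
Total after period 4: 404 + 288 + 659 + 1167 = 2518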